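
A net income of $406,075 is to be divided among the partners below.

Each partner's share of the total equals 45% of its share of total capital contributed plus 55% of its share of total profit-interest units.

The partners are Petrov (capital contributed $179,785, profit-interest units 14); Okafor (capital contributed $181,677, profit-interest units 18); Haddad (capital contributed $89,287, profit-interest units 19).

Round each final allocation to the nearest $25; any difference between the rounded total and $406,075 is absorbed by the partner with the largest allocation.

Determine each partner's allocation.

Totals — capital contributed 450,749, profit-interest units 51.
Blended shares (45% capital contributed + 55% profit-interest units): Petrov 0.3305; Okafor 0.3755; Haddad 0.2940.
Proportional shares: Petrov 134,194.24; Okafor 152,478.22; Haddad 119,402.53.
At nearest $25: Petrov $134,200; Okafor $152,475; Haddad $119,400. Sum = $406,075.
Sum already equals the total — no adjustment.

Petrov: $134,200 | Okafor: $152,475 | Haddad: $119,400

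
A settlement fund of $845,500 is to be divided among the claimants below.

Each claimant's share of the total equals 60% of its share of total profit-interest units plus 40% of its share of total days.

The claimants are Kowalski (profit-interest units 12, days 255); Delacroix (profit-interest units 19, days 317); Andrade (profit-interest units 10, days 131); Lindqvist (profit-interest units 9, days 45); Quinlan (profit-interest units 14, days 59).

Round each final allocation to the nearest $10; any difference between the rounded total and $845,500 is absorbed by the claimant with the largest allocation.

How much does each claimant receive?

Totals — profit-interest units 64, days 807.
Combined weights (60% profit-interest units + 40% days): Kowalski 0.2389; Delacroix 0.3353; Andrade 0.1587; Lindqvist 0.1067; Quinlan 0.1605.
Pro-rata amounts: Kowalski 201,984.92; Delacroix 283,454.01; Andrade 134,165.50; Lindqvist 90,197.80; Quinlan 135,697.77.
After rounding ($10): Kowalski $201,980; Delacroix $283,450; Andrade $134,170; Lindqvist $90,200; Quinlan $135,700. Sum = $845,500.
Sum already equals the total — no adjustment.

Kowalski: $201,980 · Delacroix: $283,450 · Andrade: $134,170 · Lindqvist: $90,200 · Quinlan: $135,700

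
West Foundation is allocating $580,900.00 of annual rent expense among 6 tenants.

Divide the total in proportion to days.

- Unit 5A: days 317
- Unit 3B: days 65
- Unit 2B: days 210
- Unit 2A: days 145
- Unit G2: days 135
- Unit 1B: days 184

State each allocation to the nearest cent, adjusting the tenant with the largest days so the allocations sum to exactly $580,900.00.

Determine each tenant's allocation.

Unit 5A: $174,380.02; Unit 3B: $35,756.16; Unit 2B: $115,519.89; Unit 2A: $79,763.73; Unit G2: $74,262.78; Unit 1B: $101,217.42

Total days = 317 + 65 + 210 + 145 + 135 + 184 = 1,056.
Proportional shares: Unit 5A 174,380.0189; Unit 3B 35,756.1553; Unit 2B 115,519.8864; Unit 2A 79,763.7311; Unit G2 74,262.7841; Unit 1B 101,217.4242.
After rounding (cent): Unit 5A $174,380.02; Unit 3B $35,756.16; Unit 2B $115,519.89; Unit 2A $79,763.73; Unit G2 $74,262.78; Unit 1B $101,217.42. Sum = $580,900.00.
Sum already equals the total — no adjustment.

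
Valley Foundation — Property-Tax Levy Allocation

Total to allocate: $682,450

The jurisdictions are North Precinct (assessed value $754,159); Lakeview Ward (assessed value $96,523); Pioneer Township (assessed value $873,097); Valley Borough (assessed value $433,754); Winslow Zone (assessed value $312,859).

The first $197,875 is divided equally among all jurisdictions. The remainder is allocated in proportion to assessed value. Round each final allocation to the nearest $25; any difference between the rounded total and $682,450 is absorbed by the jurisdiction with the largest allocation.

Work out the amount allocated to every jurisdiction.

North Precinct: $187,500 | Lakeview Ward: $58,500 | Pioneer Township: $210,850 | Valley Borough: $124,650 | Winslow Zone: $100,950

First tranche $197,875 split equally: $39,575 each.
Remainder $484,575 by assessed value (total 2,470,392): North Precinct 147,930.61 → $147,925; Lakeview Ward 18,933.28 → $18,925; Pioneer Township 171,260.67 → $171,250; Valley Borough 85,082.18 → $85,075; Winslow Zone 61,368.26 → $61,375.
Rounding difference +$25 on remainder applied to Pioneer Township.
Totals: North Precinct $39,575 + $147,925 = $187,500; Lakeview Ward $39,575 + $18,925 = $58,500; Pioneer Township $39,575 + $171,275 = $210,850; Valley Borough $39,575 + $85,075 = $124,650; Winslow Zone $39,575 + $61,375 = $100,950.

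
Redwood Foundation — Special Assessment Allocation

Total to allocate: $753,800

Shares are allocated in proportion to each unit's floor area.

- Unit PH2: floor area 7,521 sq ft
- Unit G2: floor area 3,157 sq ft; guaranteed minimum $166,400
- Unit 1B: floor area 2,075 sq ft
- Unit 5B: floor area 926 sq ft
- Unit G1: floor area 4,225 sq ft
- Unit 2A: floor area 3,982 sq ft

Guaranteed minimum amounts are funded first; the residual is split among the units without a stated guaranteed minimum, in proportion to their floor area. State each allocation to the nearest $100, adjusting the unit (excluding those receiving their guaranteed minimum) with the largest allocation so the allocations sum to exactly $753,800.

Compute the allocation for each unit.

Unit PH2: $235,900; Unit G2: $166,400; Unit 1B: $65,100; Unit 5B: $29,000; Unit G1: $132,500; Unit 2A: $124,900

Guaranteed amounts: Unit G2 $166,400. Balance $587,400.
Balance split over remaining floor area 18,729: Unit PH2 235,882.08 → $235,900; Unit 1B 65,078.49 → $65,100; Unit 5B 29,042.26 → $29,000; Unit G1 132,509.21 → $132,500; Unit 2A 124,887.97 → $124,900.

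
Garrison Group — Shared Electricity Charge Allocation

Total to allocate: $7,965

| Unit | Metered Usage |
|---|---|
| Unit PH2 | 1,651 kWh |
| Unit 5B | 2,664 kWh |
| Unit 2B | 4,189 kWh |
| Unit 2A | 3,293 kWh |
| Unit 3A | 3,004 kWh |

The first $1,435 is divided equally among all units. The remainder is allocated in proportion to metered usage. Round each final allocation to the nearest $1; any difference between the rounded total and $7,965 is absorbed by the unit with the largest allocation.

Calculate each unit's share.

Unit PH2: $1,015 | Unit 5B: $1,462 | Unit 2B: $2,136 | Unit 2A: $1,740 | Unit 3A: $1,612

$1,435 shared equally gives $287 per unit.
Remainder $6,530 by metered usage (total 14,801): Unit PH2 728.40 → $728; Unit 5B 1,175.32 → $1,175; Unit 2B 1,848.13 → $1,848; Unit 2A 1,452.83 → $1,453; Unit 3A 1,325.32 → $1,325.
Rounding difference +$1 on remainder applied to Unit 2B.
Totals: Unit PH2 $287 + $728 = $1,015; Unit 5B $287 + $1,175 = $1,462; Unit 2B $287 + $1,849 = $2,136; Unit 2A $287 + $1,453 = $1,740; Unit 3A $287 + $1,325 = $1,612.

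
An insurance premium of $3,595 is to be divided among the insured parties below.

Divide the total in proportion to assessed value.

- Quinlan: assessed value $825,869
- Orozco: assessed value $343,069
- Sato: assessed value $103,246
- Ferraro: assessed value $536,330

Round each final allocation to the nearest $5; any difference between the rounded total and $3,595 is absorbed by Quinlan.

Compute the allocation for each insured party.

Quinlan: $1,645; Orozco: $680; Sato: $205; Ferraro: $1,065

Combined assessed value = 1,808,514.
Pro-rata amounts: Quinlan 825,869/1,808,514 × $3,595 = 1,641.68; Orozco 343,069/1,808,514 × $3,595 = 681.96; Sato 103,246/1,808,514 × $3,595 = 205.23; Ferraro 536,330/1,808,514 × $3,595 = 1,066.13.
Rounded to nearest $5: Quinlan $1,640; Orozco $680; Sato $205; Ferraro $1,065. Sum = $3,590.
Difference $3,595 − $3,590 = +$5 applied to Quinlan: Quinlan becomes $1,645.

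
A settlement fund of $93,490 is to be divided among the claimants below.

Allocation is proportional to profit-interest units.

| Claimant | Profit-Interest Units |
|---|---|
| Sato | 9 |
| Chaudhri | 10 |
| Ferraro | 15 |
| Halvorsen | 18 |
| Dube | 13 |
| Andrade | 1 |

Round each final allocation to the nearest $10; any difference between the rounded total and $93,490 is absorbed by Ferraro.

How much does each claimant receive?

Sato: $12,750 · Chaudhri: $14,170 · Ferraro: $21,240 · Halvorsen: $25,500 · Dube: $18,410 · Andrade: $1,420

Profit-interest units total: 66.
Raw shares: Sato 9/66 × $93,490 = 12,748.64; Chaudhri 10/66 × $93,490 = 14,165.15; Ferraro 15/66 × $93,490 = 21,247.73; Halvorsen 18/66 × $93,490 = 25,497.27; Dube 13/66 × $93,490 = 18,414.70; Andrade 1/66 × $93,490 = 1,416.52.
At nearest $10: Sato $12,750; Chaudhri $14,170; Ferraro $21,250; Halvorsen $25,500; Dube $18,410; Andrade $1,420. Sum = $93,500.
Difference $93,490 − $93,500 = −$10 applied to Ferraro: Ferraro becomes $21,240.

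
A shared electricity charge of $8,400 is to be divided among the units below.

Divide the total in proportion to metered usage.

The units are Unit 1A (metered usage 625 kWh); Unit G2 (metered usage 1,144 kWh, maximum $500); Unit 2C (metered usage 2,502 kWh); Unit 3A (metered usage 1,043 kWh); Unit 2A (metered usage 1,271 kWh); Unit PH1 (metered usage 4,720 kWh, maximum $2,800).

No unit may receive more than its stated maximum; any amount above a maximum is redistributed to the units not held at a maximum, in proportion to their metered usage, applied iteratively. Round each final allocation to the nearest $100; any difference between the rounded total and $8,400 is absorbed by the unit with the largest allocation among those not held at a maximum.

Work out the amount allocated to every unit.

Sum of metered usage: 11,305.
Unconstrained shares: Unit 1A 464.40; Unit G2 850.03; Unit 2C 1,859.07; Unit 3A 774.98; Unit 2A 944.40; Unit PH1 3,507.12.
Held at cap: Unit G2 ($500), Unit PH1 ($2,800); balance $5,100 reallocated over remaining metered usage 5,441.
Remaining shares: Unit 1A 585.83 → $600; Unit 2C 2,345.19 → $2,300; Unit 3A 977.63 → $1,000; Unit 2A 1,191.34 → $1,200.

Unit 1A: $600 · Unit G2: $500 · Unit 2C: $2,300 · Unit 3A: $1,000 · Unit 2A: $1,200 · Unit PH1: $2,800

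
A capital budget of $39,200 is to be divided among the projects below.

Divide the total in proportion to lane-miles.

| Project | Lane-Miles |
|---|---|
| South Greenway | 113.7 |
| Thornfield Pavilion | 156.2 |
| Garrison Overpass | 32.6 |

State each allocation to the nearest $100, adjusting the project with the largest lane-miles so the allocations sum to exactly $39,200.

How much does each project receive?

South Greenway: $14,700; Thornfield Pavilion: $20,300; Garrison Overpass: $4,200

Combined lane-miles = 302.5.
Unrounded shares: South Greenway 113.7/302.5 × $39,200 = 14,734.02; Thornfield Pavilion 156.2/302.5 × $39,200 = 20,241.45; Garrison Overpass 32.6/302.5 × $39,200 = 4,224.53.
Rounded to nearest $100: South Greenway $14,700; Thornfield Pavilion $20,200; Garrison Overpass $4,200. Sum = $39,100.
Difference $39,200 − $39,100 = +$100 applied to largest lane-miles (Thornfield Pavilion): Thornfield Pavilion becomes $20,300.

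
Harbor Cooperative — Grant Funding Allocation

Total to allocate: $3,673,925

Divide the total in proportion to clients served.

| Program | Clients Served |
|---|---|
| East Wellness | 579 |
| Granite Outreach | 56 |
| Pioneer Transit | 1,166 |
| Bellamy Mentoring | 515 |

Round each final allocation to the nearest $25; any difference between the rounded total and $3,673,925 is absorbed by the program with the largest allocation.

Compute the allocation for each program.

East Wellness: $918,475; Granite Outreach: $88,825; Pioneer Transit: $1,849,675; Bellamy Mentoring: $816,950

Sum of clients served: 2,316.
Raw shares: East Wellness 579/2,316 × $3,673,925 = 918,481.25; Granite Outreach 56/2,316 × $3,673,925 = 88,834.11; Pioneer Transit 1,166/2,316 × $3,673,925 = 1,849,653.09; Bellamy Mentoring 515/2,316 × $3,673,925 = 816,956.55.
Rounded to nearest $25: East Wellness $918,475; Granite Outreach $88,825; Pioneer Transit $1,849,650; Bellamy Mentoring $816,950. Sum = $3,673,900.
Difference $3,673,925 − $3,673,900 = +$25 applied to largest allocation (Pioneer Transit): Pioneer Transit becomes $1,849,675.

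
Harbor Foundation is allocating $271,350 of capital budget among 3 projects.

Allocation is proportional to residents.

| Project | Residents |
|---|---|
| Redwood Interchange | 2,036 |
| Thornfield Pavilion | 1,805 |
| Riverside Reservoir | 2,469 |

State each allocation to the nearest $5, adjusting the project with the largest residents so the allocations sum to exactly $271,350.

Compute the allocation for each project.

Redwood Interchange: $87,555; Thornfield Pavilion: $77,620; Riverside Reservoir: $106,175

Sum of residents: 2,036 + 1,805 + 2,469 = 6,310.
Pro-rata amounts: Redwood Interchange 87,554.45; Thornfield Pavilion 77,620.72; Riverside Reservoir 106,174.83.
Rounded to nearest $5: Redwood Interchange $87,555; Thornfield Pavilion $77,620; Riverside Reservoir $106,175. Sum = $271,350.
No rounding difference to absorb.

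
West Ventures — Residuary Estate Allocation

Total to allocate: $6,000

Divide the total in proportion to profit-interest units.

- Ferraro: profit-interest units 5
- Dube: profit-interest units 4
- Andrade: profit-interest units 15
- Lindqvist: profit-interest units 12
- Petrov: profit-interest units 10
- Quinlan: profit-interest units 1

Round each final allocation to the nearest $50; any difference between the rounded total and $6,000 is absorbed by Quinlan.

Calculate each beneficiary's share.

Ferraro: $650 · Dube: $500 · Andrade: $1,900 · Lindqvist: $1,550 · Petrov: $1,300 · Quinlan: $100

Profit-interest units total: 47.
Proportional shares: Ferraro 5/47 × $6,000 = 638.30; Dube 4/47 × $6,000 = 510.64; Andrade 15/47 × $6,000 = 1,914.89; Lindqvist 12/47 × $6,000 = 1,531.91; Petrov 10/47 × $6,000 = 1,276.60; Quinlan 1/47 × $6,000 = 127.66.
Rounded to nearest $50: Ferraro $650; Dube $500; Andrade $1,900; Lindqvist $1,550; Petrov $1,300; Quinlan $150. Sum = $6,050.
Difference $6,000 − $6,050 = −$50 applied to Quinlan: Quinlan becomes $100.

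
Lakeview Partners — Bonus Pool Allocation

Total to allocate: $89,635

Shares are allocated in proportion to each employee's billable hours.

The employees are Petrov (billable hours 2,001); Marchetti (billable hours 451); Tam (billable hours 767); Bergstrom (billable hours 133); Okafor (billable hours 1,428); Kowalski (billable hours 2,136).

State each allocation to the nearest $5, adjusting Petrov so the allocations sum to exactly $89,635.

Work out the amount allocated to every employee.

Petrov: $25,930 | Marchetti: $5,845 | Tam: $9,940 | Bergstrom: $1,725 | Okafor: $18,510 | Kowalski: $27,685

Total billable hours = 6,916.
Proportional shares: Petrov 2,001/6,916 × $89,635 = 25,934.01; Marchetti 451/6,916 × $89,635 = 5,845.20; Tam 767/6,916 × $89,635 = 9,940.72; Bergstrom 133/6,916 × $89,635 = 1,723.75; Okafor 1,428/6,916 × $89,635 = 18,507.63; Kowalski 2,136/6,916 × $89,635 = 27,683.68.
At nearest $5: Petrov $25,935; Marchetti $5,845; Tam $9,940; Bergstrom $1,725; Okafor $18,510; Kowalski $27,685. Sum = $89,640.
Difference $89,635 − $89,640 = −$5 applied to Petrov: Petrov becomes $25,930.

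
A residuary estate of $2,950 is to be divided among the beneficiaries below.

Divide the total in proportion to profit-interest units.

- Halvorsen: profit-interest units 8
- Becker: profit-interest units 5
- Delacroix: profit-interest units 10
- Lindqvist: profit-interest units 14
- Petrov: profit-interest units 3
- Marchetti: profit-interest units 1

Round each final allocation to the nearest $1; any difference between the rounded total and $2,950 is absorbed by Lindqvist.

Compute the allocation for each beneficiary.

Total profit-interest units = 41.
Raw shares: Halvorsen 8/41 × $2,950 = 575.61; Becker 5/41 × $2,950 = 359.76; Delacroix 10/41 × $2,950 = 719.51; Lindqvist 14/41 × $2,950 = 1,007.32; Petrov 3/41 × $2,950 = 215.85; Marchetti 1/41 × $2,950 = 71.95.
Rounded to nearest $1: Halvorsen $576; Becker $360; Delacroix $720; Lindqvist $1,007; Petrov $216; Marchetti $72. Sum = $2,951.
Difference $2,950 − $2,951 = −$1 applied to Lindqvist: Lindqvist becomes $1,006.

Halvorsen: $576 | Becker: $360 | Delacroix: $720 | Lindqvist: $1,006 | Petrov: $216 | Marchetti: $72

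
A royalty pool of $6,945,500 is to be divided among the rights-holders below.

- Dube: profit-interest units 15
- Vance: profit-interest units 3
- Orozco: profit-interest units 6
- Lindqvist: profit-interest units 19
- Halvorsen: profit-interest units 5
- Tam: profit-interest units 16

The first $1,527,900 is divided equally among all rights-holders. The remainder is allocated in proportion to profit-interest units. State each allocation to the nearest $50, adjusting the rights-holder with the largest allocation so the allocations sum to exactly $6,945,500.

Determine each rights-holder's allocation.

Dube: $1,524,400 | Vance: $508,600 | Orozco: $762,550 | Lindqvist: $1,863,000 | Halvorsen: $677,900 | Tam: $1,609,050

First tranche $1,527,900 split equally: $254,650 each.
Remainder $5,417,600 by profit-interest units (total 64): Dube 1,269,750.00 → $1,269,750; Vance 253,950.00 → $253,950; Orozco 507,900.00 → $507,900; Lindqvist 1,608,350.00 → $1,608,350; Halvorsen 423,250.00 → $423,250; Tam 1,354,400.00 → $1,354,400.
Totals: Dube $254,650 + $1,269,750 = $1,524,400; Vance $254,650 + $253,950 = $508,600; Orozco $254,650 + $507,900 = $762,550; Lindqvist $254,650 + $1,608,350 = $1,863,000; Halvorsen $254,650 + $423,250 = $677,900; Tam $254,650 + $1,354,400 = $1,609,050.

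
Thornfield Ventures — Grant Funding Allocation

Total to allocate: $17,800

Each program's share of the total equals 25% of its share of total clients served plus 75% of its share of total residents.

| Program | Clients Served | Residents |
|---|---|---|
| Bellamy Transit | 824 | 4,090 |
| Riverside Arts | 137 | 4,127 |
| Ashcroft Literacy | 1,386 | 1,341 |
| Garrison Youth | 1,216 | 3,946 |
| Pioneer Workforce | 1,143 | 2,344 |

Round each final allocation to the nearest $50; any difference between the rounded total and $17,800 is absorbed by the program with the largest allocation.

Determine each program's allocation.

Totals — clients served 4,706, residents 15,848.
Blended shares (25% clients served + 75% residents): Bellamy Transit 0.2373; Riverside Arts 0.2026; Ashcroft Literacy 0.1371; Garrison Youth 0.2513; Pioneer Workforce 0.1716.
Proportional shares: Bellamy Transit 4,224.50; Riverside Arts 3,606.04; Ashcroft Literacy 2,440.23; Garrison Youth 4,473.87; Pioneer Workforce 3,055.36.
At nearest $50: Bellamy Transit $4,200; Riverside Arts $3,600; Ashcroft Literacy $2,450; Garrison Youth $4,450; Pioneer Workforce $3,050. Sum = $17,750.
Difference $17,800 − $17,750 = +$50 applied to largest allocation (Garrison Youth): Garrison Youth becomes $4,500.

Bellamy Transit: $4,200; Riverside Arts: $3,600; Ashcroft Literacy: $2,450; Garrison Youth: $4,500; Pioneer Workforce: $3,050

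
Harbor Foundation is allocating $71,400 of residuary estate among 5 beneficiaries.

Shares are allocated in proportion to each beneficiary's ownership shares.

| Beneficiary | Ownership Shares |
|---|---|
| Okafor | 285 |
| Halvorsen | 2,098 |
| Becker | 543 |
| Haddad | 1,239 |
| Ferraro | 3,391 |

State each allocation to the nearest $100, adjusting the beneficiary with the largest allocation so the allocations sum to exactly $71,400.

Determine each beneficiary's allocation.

Ownership shares total: 7,556.
Pro-rata amounts: Okafor 285/7,556 × $71,400 = 2,693.09; Halvorsen 2,098/7,556 × $71,400 = 19,824.93; Becker 543/7,556 × $71,400 = 5,131.05; Haddad 1,239/7,556 × $71,400 = 11,707.86; Ferraro 3,391/7,556 × $71,400 = 32,043.07.
After rounding ($100): Okafor $2,700; Halvorsen $19,800; Becker $5,100; Haddad $11,700; Ferraro $32,000. Sum = $71,300.
Difference $71,400 − $71,300 = +$100 applied to largest allocation (Ferraro): Ferraro becomes $32,100.

Okafor: $2,700; Halvorsen: $19,800; Becker: $5,100; Haddad: $11,700; Ferraro: $32,100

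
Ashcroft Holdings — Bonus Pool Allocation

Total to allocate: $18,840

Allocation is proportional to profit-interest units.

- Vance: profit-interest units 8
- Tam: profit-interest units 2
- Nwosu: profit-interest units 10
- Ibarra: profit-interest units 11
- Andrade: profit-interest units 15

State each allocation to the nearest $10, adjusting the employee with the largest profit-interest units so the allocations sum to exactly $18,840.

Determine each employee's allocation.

Vance: $3,280 · Tam: $820 · Nwosu: $4,100 · Ibarra: $4,510 · Andrade: $6,130

Profit-interest units total: 46.
Pro-rata amounts: Vance 8/46 × $18,840 = 3,276.52; Tam 2/46 × $18,840 = 819.13; Nwosu 10/46 × $18,840 = 4,095.65; Ibarra 11/46 × $18,840 = 4,505.22; Andrade 15/46 × $18,840 = 6,143.48.
At nearest $10: Vance $3,280; Tam $820; Nwosu $4,100; Ibarra $4,510; Andrade $6,140. Sum = $18,850.
Difference $18,840 − $18,850 = −$10 applied to largest profit-interest units (Andrade): Andrade becomes $6,130.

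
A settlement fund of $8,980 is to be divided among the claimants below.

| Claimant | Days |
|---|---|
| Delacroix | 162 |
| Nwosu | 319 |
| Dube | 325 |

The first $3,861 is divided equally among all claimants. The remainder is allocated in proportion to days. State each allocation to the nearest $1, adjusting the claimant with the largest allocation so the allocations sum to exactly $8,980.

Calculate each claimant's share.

$3,861 shared equally gives $1,287 per claimant.
Remainder $5,119 by days (total 806): Delacroix 1,028.88 → $1,029; Nwosu 2,026.01 → $2,026; Dube 2,064.11 → $2,064.
Totals: Delacroix $1,287 + $1,029 = $2,316; Nwosu $1,287 + $2,026 = $3,313; Dube $1,287 + $2,064 = $3,351.

Delacroix: $2,316; Nwosu: $3,313; Dube: $3,351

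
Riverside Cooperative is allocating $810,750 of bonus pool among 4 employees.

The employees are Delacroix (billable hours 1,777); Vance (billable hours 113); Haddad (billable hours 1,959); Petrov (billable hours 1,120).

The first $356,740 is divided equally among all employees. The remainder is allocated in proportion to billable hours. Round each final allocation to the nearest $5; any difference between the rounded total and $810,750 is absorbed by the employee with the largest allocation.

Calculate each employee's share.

$356,740 shared equally gives $89,185 per employee.
Remainder $454,010 by billable hours (total 4,969): Delacroix 162,361.80 → $162,360; Vance 10,324.64 → $10,325; Haddad 178,990.86 → $178,990; Petrov 102,332.70 → $102,335.
Totals: Delacroix $89,185 + $162,360 = $251,545; Vance $89,185 + $10,325 = $99,510; Haddad $89,185 + $178,990 = $268,175; Petrov $89,185 + $102,335 = $191,520.

Delacroix: $251,545; Vance: $99,510; Haddad: $268,175; Petrov: $191,520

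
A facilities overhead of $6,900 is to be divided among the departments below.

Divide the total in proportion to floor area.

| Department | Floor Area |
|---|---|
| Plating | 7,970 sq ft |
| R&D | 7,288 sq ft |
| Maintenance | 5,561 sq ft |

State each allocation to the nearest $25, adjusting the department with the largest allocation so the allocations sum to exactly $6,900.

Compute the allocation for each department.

Combined floor area = 20,819.
Raw shares: Plating 7,970/20,819 × $6,900 = 2,641.48; R&D 7,288/20,819 × $6,900 = 2,415.45; Maintenance 5,561/20,819 × $6,900 = 1,843.07.
Rounded to nearest $25: Plating $2,650; R&D $2,425; Maintenance $1,850. Sum = $6,925.
Difference $6,900 − $6,925 = −$25 applied to largest allocation (Plating): Plating becomes $2,625.

Plating: $2,625 | R&D: $2,425 | Maintenance: $1,850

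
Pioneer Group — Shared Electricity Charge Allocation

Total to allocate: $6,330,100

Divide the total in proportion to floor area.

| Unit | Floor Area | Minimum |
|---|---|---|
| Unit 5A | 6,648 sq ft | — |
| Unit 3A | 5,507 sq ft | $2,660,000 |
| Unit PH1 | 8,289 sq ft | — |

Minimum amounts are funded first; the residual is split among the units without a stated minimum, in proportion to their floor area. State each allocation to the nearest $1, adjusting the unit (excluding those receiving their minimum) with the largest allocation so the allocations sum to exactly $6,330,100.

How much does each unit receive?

Unit 5A: $1,633,449 · Unit 3A: $2,660,000 · Unit PH1: $2,036,651

Guaranteed amounts: Unit 3A $2,660,000. Balance $3,670,100.
Balance split over remaining floor area 14,937: Unit 5A 1,633,448.80 → $1,633,449; Unit PH1 2,036,651.20 → $2,036,651.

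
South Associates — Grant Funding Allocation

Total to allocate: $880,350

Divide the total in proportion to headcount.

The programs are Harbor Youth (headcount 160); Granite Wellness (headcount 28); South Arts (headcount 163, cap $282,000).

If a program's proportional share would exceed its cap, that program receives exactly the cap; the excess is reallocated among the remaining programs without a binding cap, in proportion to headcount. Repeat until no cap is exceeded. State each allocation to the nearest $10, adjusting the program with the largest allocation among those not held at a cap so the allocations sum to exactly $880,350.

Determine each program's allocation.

Sum of headcount: 351.
Proportional shares (ignoring caps): Harbor Youth 401,299.15; Granite Wellness 70,227.35; South Arts 408,823.50.
Capped: South Arts ($282,000); remaining pool $598,350 reallocated over remaining headcount 188.
Remaining shares: Harbor Youth 509,234.04 → $509,230; Granite Wellness 89,115.96 → $89,120.

Harbor Youth: $509,230; Granite Wellness: $89,120; South Arts: $282,000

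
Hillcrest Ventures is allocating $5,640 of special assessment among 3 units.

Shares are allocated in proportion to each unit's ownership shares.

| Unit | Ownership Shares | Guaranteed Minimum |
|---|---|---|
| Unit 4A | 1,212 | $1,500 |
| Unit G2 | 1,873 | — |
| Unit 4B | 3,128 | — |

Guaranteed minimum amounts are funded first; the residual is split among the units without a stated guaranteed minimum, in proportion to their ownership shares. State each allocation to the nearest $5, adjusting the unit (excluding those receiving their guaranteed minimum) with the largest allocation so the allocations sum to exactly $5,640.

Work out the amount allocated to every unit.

Unit 4A: $1,500 | Unit G2: $1,550 | Unit 4B: $2,590

Fund the minimums — Unit 4A $1,500. Remaining pool $4,140.
Remaining pool split over remaining ownership shares 5,001: Unit G2 1,550.53 → $1,550; Unit 4B 2,589.47 → $2,590.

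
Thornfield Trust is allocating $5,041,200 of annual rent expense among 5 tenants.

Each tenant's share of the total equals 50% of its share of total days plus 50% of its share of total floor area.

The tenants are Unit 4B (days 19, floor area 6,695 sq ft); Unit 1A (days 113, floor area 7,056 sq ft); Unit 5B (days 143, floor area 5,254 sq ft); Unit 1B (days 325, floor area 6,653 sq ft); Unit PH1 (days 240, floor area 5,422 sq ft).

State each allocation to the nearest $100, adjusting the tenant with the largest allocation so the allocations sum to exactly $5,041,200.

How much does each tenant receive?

Unit 4B: $600,000 · Unit 1A: $911,300 · Unit 5B: $855,200 · Unit 1B: $1,514,800 · Unit PH1: $1,159,900

Days total 840; floor area total 31,080.
Blended shares (50% days + 50% floor area): Unit 4B 0.1190; Unit 1A 0.1808; Unit 5B 0.1696; Unit 1B 0.3005; Unit PH1 0.2301.
Raw shares: Unit 4B 599,980.66; Unit 1A 911,325.04; Unit 5B 855,203.57; Unit 1B 1,514,793.01; Unit PH1 1,159,897.72.
At nearest $100: Unit 4B $600,000; Unit 1A $911,300; Unit 5B $855,200; Unit 1B $1,514,800; Unit PH1 $1,159,900. Sum = $5,041,200.
Sum already equals the total — no adjustment.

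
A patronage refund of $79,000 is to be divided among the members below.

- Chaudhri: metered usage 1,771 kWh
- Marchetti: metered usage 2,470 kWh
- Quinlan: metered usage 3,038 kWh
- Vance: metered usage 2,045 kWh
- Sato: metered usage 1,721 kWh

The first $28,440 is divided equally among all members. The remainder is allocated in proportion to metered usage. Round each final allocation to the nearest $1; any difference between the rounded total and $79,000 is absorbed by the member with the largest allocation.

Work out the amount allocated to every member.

First tranche $28,440 split equally: $5,688 each.
Remainder $50,560 by metered usage (total 11,045): Chaudhri 8,107.00 → $8,107; Marchetti 11,306.76 → $11,307; Quinlan 13,906.86 → $13,907; Vance 9,361.27 → $9,361; Sato 7,878.11 → $7,878.
Totals: Chaudhri $5,688 + $8,107 = $13,795; Marchetti $5,688 + $11,307 = $16,995; Quinlan $5,688 + $13,907 = $19,595; Vance $5,688 + $9,361 = $15,049; Sato $5,688 + $7,878 = $13,566.

Chaudhri: $13,795 | Marchetti: $16,995 | Quinlan: $19,595 | Vance: $15,049 | Sato: $13,566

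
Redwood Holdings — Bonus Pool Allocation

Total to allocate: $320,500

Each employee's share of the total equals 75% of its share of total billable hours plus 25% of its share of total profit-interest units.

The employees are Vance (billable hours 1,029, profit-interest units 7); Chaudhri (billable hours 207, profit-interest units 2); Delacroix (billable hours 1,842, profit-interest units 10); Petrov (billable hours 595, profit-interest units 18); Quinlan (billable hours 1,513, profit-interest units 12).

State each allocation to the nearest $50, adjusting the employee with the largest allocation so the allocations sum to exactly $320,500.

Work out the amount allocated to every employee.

Totals — billable hours 5,186, profit-interest units 49.
Blended shares (75% billable hours + 25% profit-interest units): Vance 0.1845; Chaudhri 0.0401; Delacroix 0.3174; Petrov 0.1779; Quinlan 0.2800.
Raw shares: Vance 59,141.35; Chaudhri 12,865.01; Delacroix 101,730.13; Petrov 57,012.37; Quinlan 89,751.14.
At nearest $50: Vance $59,150; Chaudhri $12,850; Delacroix $101,750; Petrov $57,000; Quinlan $89,750. Sum = $320,500.
No rounding difference to absorb.

Vance: $59,150; Chaudhri: $12,850; Delacroix: $101,750; Petrov: $57,000; Quinlan: $89,750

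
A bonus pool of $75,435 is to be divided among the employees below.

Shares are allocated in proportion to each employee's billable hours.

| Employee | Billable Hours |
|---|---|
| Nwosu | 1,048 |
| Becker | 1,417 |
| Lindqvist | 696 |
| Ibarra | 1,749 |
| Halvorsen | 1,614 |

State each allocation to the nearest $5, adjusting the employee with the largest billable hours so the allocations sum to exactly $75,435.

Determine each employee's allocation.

Nwosu: $12,120 | Becker: $16,385 | Lindqvist: $8,050 | Ibarra: $20,220 | Halvorsen: $18,660

Combined billable hours = 6,524.
Unrounded shares: Nwosu 1,048/6,524 × $75,435 = 12,117.70; Becker 1,417/6,524 × $75,435 = 16,384.33; Lindqvist 696/6,524 × $75,435 = 8,047.63; Ibarra 1,749/6,524 × $75,435 = 20,223.15; Halvorsen 1,614/6,524 × $75,435 = 18,662.18.
Rounded to nearest $5: Nwosu $12,120; Becker $16,385; Lindqvist $8,050; Ibarra $20,225; Halvorsen $18,660. Sum = $75,440.
Difference $75,435 − $75,440 = −$5 applied to largest billable hours (Ibarra): Ibarra becomes $20,220.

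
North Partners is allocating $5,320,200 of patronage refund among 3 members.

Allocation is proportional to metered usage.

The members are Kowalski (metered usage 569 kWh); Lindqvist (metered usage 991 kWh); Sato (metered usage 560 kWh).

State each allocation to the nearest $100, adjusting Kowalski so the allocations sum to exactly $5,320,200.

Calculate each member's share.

Kowalski: $1,428,000 · Lindqvist: $2,486,900 · Sato: $1,405,300

Metered usage total: 2,120.
Raw shares: Kowalski 569/2,120 × $5,320,200 = 1,427,921.60; Lindqvist 991/2,120 × $5,320,200 = 2,486,942.55; Sato 560/2,120 × $5,320,200 = 1,405,335.85.
Rounded to nearest $100: Kowalski $1,427,900; Lindqvist $2,486,900; Sato $1,405,300. Sum = $5,320,100.
Difference $5,320,200 − $5,320,100 = +$100 applied to Kowalski: Kowalski becomes $1,428,000.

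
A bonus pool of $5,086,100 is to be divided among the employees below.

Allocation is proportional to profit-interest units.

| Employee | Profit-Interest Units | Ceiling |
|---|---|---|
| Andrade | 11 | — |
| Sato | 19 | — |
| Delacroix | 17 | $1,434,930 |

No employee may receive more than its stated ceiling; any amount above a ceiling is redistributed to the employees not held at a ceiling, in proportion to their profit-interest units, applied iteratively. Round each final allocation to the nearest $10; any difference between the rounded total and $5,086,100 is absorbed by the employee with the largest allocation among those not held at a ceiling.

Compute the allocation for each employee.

Profit-interest units total: 47.
Proportional shares (ignoring caps): Andrade 1,190,363.83; Sato 2,056,082.98; Delacroix 1,839,653.19.
Held at cap: Delacroix ($1,434,930); residual $3,651,170 reallocated over remaining profit-interest units 30.
Redistributed shares: Andrade 1,338,762.33 → $1,338,760; Sato 2,312,407.67 → $2,312,410.

Andrade: $1,338,760 | Sato: $2,312,410 | Delacroix: $1,434,930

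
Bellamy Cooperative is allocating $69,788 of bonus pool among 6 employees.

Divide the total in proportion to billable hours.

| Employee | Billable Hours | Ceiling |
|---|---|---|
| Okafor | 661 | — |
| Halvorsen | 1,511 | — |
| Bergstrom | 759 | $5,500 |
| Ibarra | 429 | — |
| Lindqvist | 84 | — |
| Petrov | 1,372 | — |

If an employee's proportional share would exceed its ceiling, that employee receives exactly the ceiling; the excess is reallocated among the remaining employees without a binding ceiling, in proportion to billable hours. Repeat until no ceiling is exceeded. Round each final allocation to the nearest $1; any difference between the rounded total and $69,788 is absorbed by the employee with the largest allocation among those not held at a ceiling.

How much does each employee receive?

Okafor: $10,474; Halvorsen: $23,944; Bergstrom: $5,500; Ibarra: $6,798; Lindqvist: $1,331; Petrov: $21,741

Sum of billable hours: 4,816.
Unconstrained shares: Okafor 9,578.46; Halvorsen 21,895.70; Bergstrom 10,998.57; Ibarra 6,216.58; Lindqvist 1,217.23; Petrov 19,881.47.
Cap binds for Bergstrom ($5,500); residual $64,288 reallocated over remaining billable hours 4,057.
Shares after redistribution: Okafor 10,474.33 → $10,474; Halvorsen 23,943.60 → $23,944; Ibarra 6,798.02 → $6,798; Lindqvist 1,331.08 → $1,331; Petrov 21,740.98 → $21,741.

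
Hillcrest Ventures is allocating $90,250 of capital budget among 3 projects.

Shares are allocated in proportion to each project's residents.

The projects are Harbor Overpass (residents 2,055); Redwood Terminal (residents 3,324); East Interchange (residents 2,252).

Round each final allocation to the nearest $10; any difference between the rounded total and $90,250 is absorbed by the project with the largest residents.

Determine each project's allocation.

Harbor Overpass: $24,300; Redwood Terminal: $39,320; East Interchange: $26,630

Sum of residents: 7,631.
Unrounded shares: Harbor Overpass 2,055/7,631 × $90,250 = 24,303.99; Redwood Terminal 3,324/7,631 × $90,250 = 39,312.15; East Interchange 2,252/7,631 × $90,250 = 26,633.86.
Rounded to nearest $10: Harbor Overpass $24,300; Redwood Terminal $39,310; East Interchange $26,630. Sum = $90,240.
Difference $90,250 − $90,240 = +$10 applied to largest residents (Redwood Terminal): Redwood Terminal becomes $39,320.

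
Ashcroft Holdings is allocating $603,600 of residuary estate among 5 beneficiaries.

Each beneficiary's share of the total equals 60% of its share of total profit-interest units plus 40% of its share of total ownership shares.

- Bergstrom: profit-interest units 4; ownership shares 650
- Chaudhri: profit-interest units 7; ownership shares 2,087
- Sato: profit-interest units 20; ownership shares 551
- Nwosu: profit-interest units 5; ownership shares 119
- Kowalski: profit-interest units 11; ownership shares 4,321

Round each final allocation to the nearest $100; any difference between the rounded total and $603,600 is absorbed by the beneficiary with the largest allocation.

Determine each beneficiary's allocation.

Bergstrom: $51,100 · Chaudhri: $119,100 · Sato: $171,300 · Nwosu: $42,200 · Kowalski: $219,900

Totals — profit-interest units 47, ownership shares 7,728.
Blended shares (60% profit-interest units + 40% ownership shares): Bergstrom 0.0847; Chaudhri 0.1974; Sato 0.2838; Nwosu 0.0700; Kowalski 0.3641.
Raw shares: Bergstrom 51,129.58; Chaudhri 119,141.27; Sato 171,325.11; Nwosu 42,245.49; Kowalski 219,758.55.
Rounded to nearest $100: Bergstrom $51,100; Chaudhri $119,100; Sato $171,300; Nwosu $42,200; Kowalski $219,800. Sum = $603,500.
Difference $603,600 − $603,500 = +$100 applied to largest allocation (Kowalski): Kowalski becomes $219,900.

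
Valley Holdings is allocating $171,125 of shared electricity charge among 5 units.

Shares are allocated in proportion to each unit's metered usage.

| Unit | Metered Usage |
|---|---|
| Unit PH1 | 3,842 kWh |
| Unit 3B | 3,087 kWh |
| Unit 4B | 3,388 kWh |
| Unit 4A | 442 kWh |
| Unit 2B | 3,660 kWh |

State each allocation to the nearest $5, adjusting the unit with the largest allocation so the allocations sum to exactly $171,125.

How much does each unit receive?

Sum of metered usage: 14,419.
Pro-rata amounts: Unit PH1 3,842/14,419 × $171,125 = 45,596.94; Unit 3B 3,087/14,419 × $171,125 = 36,636.58; Unit 4B 3,388/14,419 × $171,125 = 40,208.86; Unit 4A 442/14,419 × $171,125 = 5,245.67; Unit 2B 3,660/14,419 × $171,125 = 43,436.96.
After rounding ($5): Unit PH1 $45,595; Unit 3B $36,635; Unit 4B $40,210; Unit 4A $5,245; Unit 2B $43,435. Sum = $171,120.
Difference $171,125 − $171,120 = +$5 applied to largest allocation (Unit PH1): Unit PH1 becomes $45,600.

Unit PH1: $45,600 | Unit 3B: $36,635 | Unit 4B: $40,210 | Unit 4A: $5,245 | Unit 2B: $43,435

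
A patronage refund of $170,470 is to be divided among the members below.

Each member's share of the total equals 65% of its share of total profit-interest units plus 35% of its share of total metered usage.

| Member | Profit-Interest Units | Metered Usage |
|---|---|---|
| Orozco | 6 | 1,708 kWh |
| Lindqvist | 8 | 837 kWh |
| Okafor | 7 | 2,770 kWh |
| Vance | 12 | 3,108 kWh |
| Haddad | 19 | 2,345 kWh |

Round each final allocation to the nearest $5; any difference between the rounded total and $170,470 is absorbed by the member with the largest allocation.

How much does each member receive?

Orozco: $22,250 · Lindqvist: $21,685 · Okafor: $30,265 · Vance: $42,790 · Haddad: $53,480

Totals — profit-interest units 52, metered usage 10,768.
Composite weights (65% profit-interest units + 35% metered usage): Orozco 0.1305; Lindqvist 0.1272; Okafor 0.1775; Vance 0.2510; Haddad 0.3137.
Unrounded shares: Orozco 22,249.12; Lindqvist 21,684.74; Okafor 30,264.44; Vance 42,791.64; Haddad 53,480.05.
Rounded to nearest $5: Orozco $22,250; Lindqvist $21,685; Okafor $30,265; Vance $42,790; Haddad $53,480. Sum = $170,470.
Rounded total matches; no reconciliation needed.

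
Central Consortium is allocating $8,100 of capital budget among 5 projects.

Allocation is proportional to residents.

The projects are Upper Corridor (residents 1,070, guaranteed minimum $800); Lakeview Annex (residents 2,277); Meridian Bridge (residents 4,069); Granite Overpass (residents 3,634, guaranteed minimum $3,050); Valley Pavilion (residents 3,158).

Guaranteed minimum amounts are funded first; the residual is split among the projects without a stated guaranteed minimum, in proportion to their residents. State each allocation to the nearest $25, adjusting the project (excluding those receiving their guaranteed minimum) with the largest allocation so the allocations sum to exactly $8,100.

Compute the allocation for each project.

Minimums first: Upper Corridor $800; Granite Overpass $3,050. Balance $4,250.
Balance split over remaining residents 9,504: Lakeview Annex 1,018.23 → $1,025; Meridian Bridge 1,819.58 → $1,825; Valley Pavilion 1,412.19 → $1,400.

Upper Corridor: $800 · Lakeview Annex: $1,025 · Meridian Bridge: $1,825 · Granite Overpass: $3,050 · Valley Pavilion: $1,400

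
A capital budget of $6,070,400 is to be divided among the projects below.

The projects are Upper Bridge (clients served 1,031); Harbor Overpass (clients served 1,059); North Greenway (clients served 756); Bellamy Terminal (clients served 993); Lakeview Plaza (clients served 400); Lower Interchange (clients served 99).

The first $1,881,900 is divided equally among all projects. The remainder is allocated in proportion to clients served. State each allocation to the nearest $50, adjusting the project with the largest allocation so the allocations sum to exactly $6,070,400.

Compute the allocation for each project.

Upper Bridge: $1,309,100; Harbor Overpass: $1,336,150; North Greenway: $1,043,600; Bellamy Terminal: $1,272,450; Lakeview Plaza: $699,850; Lower Interchange: $409,250

Equal tier: $1,881,900 ÷ 6 = $313,650 apiece.
Remainder $4,188,500 by clients served (total 4,338): Upper Bridge 995,468.76 → $995,450; Harbor Overpass 1,022,503.80 → $1,022,500; North Greenway 729,946.06 → $729,950; Bellamy Terminal 958,778.35 → $958,800; Lakeview Plaza 386,214.85 → $386,200; Lower Interchange 95,588.17 → $95,600.
Totals: Upper Bridge $313,650 + $995,450 = $1,309,100; Harbor Overpass $313,650 + $1,022,500 = $1,336,150; North Greenway $313,650 + $729,950 = $1,043,600; Bellamy Terminal $313,650 + $958,800 = $1,272,450; Lakeview Plaza $313,650 + $386,200 = $699,850; Lower Interchange $313,650 + $95,600 = $409,250.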